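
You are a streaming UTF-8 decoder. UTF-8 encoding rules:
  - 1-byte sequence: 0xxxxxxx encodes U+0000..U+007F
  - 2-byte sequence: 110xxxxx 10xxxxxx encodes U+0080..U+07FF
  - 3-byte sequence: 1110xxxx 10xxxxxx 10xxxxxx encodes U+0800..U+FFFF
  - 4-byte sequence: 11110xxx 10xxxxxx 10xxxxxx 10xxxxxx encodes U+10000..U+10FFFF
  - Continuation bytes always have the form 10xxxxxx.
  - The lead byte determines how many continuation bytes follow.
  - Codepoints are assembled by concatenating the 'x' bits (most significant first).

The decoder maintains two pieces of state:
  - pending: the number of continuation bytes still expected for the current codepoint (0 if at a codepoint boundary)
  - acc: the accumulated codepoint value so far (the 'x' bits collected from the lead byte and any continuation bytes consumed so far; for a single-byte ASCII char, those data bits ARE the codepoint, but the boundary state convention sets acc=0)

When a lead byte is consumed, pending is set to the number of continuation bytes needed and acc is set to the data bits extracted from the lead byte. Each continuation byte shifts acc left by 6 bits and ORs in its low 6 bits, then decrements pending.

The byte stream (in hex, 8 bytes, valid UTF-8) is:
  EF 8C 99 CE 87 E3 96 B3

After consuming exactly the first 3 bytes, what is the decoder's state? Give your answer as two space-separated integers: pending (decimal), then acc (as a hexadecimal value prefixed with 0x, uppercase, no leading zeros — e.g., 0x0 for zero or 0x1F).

Byte[0]=EF: 3-byte lead. pending=2, acc=0xF
Byte[1]=8C: continuation. acc=(acc<<6)|0x0C=0x3CC, pending=1
Byte[2]=99: continuation. acc=(acc<<6)|0x19=0xF319, pending=0

Answer: 0 0xF319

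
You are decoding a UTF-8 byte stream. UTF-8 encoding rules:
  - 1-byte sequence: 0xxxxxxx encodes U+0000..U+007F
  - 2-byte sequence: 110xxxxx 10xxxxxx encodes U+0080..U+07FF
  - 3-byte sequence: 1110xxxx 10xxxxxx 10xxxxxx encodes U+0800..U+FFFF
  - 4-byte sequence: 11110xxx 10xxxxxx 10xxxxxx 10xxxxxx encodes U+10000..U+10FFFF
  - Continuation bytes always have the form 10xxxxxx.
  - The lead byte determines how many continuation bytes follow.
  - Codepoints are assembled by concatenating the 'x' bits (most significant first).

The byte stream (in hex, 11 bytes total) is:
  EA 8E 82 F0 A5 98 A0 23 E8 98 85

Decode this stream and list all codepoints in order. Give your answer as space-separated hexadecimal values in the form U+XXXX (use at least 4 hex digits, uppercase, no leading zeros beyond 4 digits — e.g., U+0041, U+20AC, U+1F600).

Byte[0]=EA: 3-byte lead, need 2 cont bytes. acc=0xA
Byte[1]=8E: continuation. acc=(acc<<6)|0x0E=0x28E
Byte[2]=82: continuation. acc=(acc<<6)|0x02=0xA382
Completed: cp=U+A382 (starts at byte 0)
Byte[3]=F0: 4-byte lead, need 3 cont bytes. acc=0x0
Byte[4]=A5: continuation. acc=(acc<<6)|0x25=0x25
Byte[5]=98: continuation. acc=(acc<<6)|0x18=0x958
Byte[6]=A0: continuation. acc=(acc<<6)|0x20=0x25620
Completed: cp=U+25620 (starts at byte 3)
Byte[7]=23: 1-byte ASCII. cp=U+0023
Byte[8]=E8: 3-byte lead, need 2 cont bytes. acc=0x8
Byte[9]=98: continuation. acc=(acc<<6)|0x18=0x218
Byte[10]=85: continuation. acc=(acc<<6)|0x05=0x8605
Completed: cp=U+8605 (starts at byte 8)

Answer: U+A382 U+25620 U+0023 U+8605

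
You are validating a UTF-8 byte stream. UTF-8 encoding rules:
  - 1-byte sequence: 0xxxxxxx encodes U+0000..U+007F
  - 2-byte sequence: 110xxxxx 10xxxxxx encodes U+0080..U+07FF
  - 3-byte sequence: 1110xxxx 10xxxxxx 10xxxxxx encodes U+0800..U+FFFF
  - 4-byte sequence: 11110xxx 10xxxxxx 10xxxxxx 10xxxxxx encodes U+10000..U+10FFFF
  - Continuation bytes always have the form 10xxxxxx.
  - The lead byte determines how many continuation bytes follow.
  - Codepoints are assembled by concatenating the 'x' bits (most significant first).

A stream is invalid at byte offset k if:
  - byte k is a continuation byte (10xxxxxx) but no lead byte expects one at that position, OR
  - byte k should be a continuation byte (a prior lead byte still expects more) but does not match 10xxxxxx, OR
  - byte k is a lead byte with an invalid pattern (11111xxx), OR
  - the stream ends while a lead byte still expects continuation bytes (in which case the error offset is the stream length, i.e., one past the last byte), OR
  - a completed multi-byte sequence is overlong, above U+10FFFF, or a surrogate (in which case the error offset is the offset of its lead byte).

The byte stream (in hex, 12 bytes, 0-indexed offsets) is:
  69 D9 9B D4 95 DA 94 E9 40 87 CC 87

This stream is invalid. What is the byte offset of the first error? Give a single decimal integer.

Answer: 8

Derivation:
Byte[0]=69: 1-byte ASCII. cp=U+0069
Byte[1]=D9: 2-byte lead, need 1 cont bytes. acc=0x19
Byte[2]=9B: continuation. acc=(acc<<6)|0x1B=0x65B
Completed: cp=U+065B (starts at byte 1)
Byte[3]=D4: 2-byte lead, need 1 cont bytes. acc=0x14
Byte[4]=95: continuation. acc=(acc<<6)|0x15=0x515
Completed: cp=U+0515 (starts at byte 3)
Byte[5]=DA: 2-byte lead, need 1 cont bytes. acc=0x1A
Byte[6]=94: continuation. acc=(acc<<6)|0x14=0x694
Completed: cp=U+0694 (starts at byte 5)
Byte[7]=E9: 3-byte lead, need 2 cont bytes. acc=0x9
Byte[8]=40: expected 10xxxxxx continuation. INVALID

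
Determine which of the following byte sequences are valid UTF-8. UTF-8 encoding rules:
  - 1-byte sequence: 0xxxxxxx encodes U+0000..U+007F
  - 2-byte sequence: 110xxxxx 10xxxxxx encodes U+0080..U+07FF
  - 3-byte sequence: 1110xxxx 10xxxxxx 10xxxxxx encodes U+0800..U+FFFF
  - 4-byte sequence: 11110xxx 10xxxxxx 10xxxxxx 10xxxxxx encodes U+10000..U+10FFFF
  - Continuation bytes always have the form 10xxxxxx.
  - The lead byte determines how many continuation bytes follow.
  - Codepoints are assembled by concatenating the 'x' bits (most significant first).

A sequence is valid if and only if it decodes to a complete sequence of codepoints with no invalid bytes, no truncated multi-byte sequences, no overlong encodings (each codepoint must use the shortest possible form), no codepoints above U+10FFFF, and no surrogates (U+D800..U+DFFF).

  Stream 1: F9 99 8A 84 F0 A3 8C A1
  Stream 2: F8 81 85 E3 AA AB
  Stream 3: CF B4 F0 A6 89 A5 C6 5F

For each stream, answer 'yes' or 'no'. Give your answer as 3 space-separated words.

Answer: no no no

Derivation:
Stream 1: error at byte offset 0. INVALID
Stream 2: error at byte offset 0. INVALID
Stream 3: error at byte offset 7. INVALID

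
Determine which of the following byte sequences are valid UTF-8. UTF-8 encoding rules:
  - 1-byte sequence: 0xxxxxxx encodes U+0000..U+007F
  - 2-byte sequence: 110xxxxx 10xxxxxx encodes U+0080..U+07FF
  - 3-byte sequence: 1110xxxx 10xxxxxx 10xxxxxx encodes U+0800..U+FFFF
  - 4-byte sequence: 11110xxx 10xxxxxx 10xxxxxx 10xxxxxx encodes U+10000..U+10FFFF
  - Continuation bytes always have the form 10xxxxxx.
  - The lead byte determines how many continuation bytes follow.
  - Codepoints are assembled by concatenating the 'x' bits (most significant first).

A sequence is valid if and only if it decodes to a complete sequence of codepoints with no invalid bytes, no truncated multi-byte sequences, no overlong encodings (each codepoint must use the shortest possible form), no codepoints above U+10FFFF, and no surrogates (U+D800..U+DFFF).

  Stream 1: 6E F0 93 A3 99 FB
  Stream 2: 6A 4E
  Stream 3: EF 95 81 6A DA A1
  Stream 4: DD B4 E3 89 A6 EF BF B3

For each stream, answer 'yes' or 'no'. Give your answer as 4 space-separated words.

Stream 1: error at byte offset 5. INVALID
Stream 2: decodes cleanly. VALID
Stream 3: decodes cleanly. VALID
Stream 4: decodes cleanly. VALID

Answer: no yes yes yes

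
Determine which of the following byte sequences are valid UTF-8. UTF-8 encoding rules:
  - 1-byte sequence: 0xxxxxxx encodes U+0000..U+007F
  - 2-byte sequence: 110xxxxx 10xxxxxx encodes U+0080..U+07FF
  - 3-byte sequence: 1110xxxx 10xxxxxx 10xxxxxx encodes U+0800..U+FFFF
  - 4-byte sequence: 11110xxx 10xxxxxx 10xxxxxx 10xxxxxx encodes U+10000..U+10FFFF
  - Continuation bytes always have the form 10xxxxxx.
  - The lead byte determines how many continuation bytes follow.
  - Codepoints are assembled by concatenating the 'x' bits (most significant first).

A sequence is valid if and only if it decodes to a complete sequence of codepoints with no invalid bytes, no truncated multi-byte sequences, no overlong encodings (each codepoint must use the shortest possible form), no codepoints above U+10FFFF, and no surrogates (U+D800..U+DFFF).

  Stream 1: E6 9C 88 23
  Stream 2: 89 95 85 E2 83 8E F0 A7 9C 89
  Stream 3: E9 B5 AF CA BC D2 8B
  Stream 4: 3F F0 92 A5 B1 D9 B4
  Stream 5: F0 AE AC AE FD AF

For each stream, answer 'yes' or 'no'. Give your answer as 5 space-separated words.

Stream 1: decodes cleanly. VALID
Stream 2: error at byte offset 0. INVALID
Stream 3: decodes cleanly. VALID
Stream 4: decodes cleanly. VALID
Stream 5: error at byte offset 4. INVALID

Answer: yes no yes yes no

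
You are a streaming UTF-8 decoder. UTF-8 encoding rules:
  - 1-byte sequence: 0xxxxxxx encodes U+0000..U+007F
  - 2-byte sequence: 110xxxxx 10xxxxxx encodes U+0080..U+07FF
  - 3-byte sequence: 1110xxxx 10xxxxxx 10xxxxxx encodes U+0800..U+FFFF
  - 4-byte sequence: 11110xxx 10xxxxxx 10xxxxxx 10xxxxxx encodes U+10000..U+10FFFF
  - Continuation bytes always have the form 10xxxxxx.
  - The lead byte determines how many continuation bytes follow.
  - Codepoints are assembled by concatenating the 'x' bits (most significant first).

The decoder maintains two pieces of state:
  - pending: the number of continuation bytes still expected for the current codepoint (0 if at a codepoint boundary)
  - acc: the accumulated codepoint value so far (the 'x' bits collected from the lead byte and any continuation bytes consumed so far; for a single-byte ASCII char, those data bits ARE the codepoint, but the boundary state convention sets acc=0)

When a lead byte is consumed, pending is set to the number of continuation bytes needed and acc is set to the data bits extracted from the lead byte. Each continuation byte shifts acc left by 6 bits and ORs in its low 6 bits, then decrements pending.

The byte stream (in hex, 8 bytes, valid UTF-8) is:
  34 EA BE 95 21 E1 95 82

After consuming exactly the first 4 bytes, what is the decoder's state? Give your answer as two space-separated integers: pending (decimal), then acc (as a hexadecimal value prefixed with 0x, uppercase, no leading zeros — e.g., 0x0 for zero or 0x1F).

Answer: 0 0xAF95

Derivation:
Byte[0]=34: 1-byte. pending=0, acc=0x0
Byte[1]=EA: 3-byte lead. pending=2, acc=0xA
Byte[2]=BE: continuation. acc=(acc<<6)|0x3E=0x2BE, pending=1
Byte[3]=95: continuation. acc=(acc<<6)|0x15=0xAF95, pending=0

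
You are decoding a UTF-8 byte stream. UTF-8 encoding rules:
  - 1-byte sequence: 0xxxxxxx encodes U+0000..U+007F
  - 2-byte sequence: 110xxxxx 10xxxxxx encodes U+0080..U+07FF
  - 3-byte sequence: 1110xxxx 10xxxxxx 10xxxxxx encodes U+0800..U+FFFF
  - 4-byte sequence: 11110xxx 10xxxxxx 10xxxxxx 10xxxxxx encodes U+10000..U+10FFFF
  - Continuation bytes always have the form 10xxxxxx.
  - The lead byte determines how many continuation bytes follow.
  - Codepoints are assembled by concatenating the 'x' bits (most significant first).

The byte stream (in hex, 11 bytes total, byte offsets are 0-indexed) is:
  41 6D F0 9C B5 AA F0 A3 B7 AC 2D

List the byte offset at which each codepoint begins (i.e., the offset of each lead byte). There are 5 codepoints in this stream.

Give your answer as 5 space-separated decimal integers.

Byte[0]=41: 1-byte ASCII. cp=U+0041
Byte[1]=6D: 1-byte ASCII. cp=U+006D
Byte[2]=F0: 4-byte lead, need 3 cont bytes. acc=0x0
Byte[3]=9C: continuation. acc=(acc<<6)|0x1C=0x1C
Byte[4]=B5: continuation. acc=(acc<<6)|0x35=0x735
Byte[5]=AA: continuation. acc=(acc<<6)|0x2A=0x1CD6A
Completed: cp=U+1CD6A (starts at byte 2)
Byte[6]=F0: 4-byte lead, need 3 cont bytes. acc=0x0
Byte[7]=A3: continuation. acc=(acc<<6)|0x23=0x23
Byte[8]=B7: continuation. acc=(acc<<6)|0x37=0x8F7
Byte[9]=AC: continuation. acc=(acc<<6)|0x2C=0x23DEC
Completed: cp=U+23DEC (starts at byte 6)
Byte[10]=2D: 1-byte ASCII. cp=U+002D

Answer: 0 1 2 6 10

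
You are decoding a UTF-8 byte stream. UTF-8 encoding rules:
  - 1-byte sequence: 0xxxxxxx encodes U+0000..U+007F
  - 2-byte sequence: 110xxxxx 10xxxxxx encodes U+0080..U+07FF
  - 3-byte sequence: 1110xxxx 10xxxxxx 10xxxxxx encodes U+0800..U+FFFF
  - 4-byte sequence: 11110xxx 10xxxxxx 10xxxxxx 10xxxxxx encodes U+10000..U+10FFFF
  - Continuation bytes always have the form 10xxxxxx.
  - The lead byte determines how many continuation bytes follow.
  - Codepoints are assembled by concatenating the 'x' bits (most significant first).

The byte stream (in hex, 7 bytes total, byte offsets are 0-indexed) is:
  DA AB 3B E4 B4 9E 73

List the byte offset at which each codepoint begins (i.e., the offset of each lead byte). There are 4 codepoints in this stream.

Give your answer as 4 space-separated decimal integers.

Byte[0]=DA: 2-byte lead, need 1 cont bytes. acc=0x1A
Byte[1]=AB: continuation. acc=(acc<<6)|0x2B=0x6AB
Completed: cp=U+06AB (starts at byte 0)
Byte[2]=3B: 1-byte ASCII. cp=U+003B
Byte[3]=E4: 3-byte lead, need 2 cont bytes. acc=0x4
Byte[4]=B4: continuation. acc=(acc<<6)|0x34=0x134
Byte[5]=9E: continuation. acc=(acc<<6)|0x1E=0x4D1E
Completed: cp=U+4D1E (starts at byte 3)
Byte[6]=73: 1-byte ASCII. cp=U+0073

Answer: 0 2 3 6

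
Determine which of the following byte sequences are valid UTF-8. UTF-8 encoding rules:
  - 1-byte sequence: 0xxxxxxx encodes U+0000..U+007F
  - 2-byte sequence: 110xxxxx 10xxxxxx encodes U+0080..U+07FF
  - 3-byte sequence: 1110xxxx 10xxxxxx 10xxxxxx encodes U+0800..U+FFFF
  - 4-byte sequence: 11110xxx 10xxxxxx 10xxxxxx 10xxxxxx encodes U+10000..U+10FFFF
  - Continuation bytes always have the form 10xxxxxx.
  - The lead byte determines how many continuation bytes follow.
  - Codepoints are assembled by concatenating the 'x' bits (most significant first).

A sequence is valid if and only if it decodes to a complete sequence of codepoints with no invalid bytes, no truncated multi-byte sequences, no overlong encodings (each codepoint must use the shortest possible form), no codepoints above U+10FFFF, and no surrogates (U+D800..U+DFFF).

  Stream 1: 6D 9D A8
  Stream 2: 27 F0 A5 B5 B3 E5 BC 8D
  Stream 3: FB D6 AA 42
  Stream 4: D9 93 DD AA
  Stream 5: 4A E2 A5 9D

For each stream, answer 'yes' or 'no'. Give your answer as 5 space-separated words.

Answer: no yes no yes yes

Derivation:
Stream 1: error at byte offset 1. INVALID
Stream 2: decodes cleanly. VALID
Stream 3: error at byte offset 0. INVALID
Stream 4: decodes cleanly. VALID
Stream 5: decodes cleanly. VALID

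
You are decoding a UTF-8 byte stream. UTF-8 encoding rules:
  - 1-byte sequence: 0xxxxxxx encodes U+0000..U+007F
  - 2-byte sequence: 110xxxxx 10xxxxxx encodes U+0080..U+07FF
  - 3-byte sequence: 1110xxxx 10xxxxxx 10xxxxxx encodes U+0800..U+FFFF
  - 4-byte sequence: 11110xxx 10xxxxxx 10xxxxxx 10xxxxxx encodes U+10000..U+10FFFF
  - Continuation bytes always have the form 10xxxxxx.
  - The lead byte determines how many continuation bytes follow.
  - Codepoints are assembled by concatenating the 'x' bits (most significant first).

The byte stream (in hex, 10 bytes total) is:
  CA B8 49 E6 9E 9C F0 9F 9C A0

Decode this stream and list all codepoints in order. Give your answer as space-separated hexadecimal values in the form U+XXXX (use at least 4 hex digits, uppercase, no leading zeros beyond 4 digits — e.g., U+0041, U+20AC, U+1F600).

Byte[0]=CA: 2-byte lead, need 1 cont bytes. acc=0xA
Byte[1]=B8: continuation. acc=(acc<<6)|0x38=0x2B8
Completed: cp=U+02B8 (starts at byte 0)
Byte[2]=49: 1-byte ASCII. cp=U+0049
Byte[3]=E6: 3-byte lead, need 2 cont bytes. acc=0x6
Byte[4]=9E: continuation. acc=(acc<<6)|0x1E=0x19E
Byte[5]=9C: continuation. acc=(acc<<6)|0x1C=0x679C
Completed: cp=U+679C (starts at byte 3)
Byte[6]=F0: 4-byte lead, need 3 cont bytes. acc=0x0
Byte[7]=9F: continuation. acc=(acc<<6)|0x1F=0x1F
Byte[8]=9C: continuation. acc=(acc<<6)|0x1C=0x7DC
Byte[9]=A0: continuation. acc=(acc<<6)|0x20=0x1F720
Completed: cp=U+1F720 (starts at byte 6)

Answer: U+02B8 U+0049 U+679C U+1F720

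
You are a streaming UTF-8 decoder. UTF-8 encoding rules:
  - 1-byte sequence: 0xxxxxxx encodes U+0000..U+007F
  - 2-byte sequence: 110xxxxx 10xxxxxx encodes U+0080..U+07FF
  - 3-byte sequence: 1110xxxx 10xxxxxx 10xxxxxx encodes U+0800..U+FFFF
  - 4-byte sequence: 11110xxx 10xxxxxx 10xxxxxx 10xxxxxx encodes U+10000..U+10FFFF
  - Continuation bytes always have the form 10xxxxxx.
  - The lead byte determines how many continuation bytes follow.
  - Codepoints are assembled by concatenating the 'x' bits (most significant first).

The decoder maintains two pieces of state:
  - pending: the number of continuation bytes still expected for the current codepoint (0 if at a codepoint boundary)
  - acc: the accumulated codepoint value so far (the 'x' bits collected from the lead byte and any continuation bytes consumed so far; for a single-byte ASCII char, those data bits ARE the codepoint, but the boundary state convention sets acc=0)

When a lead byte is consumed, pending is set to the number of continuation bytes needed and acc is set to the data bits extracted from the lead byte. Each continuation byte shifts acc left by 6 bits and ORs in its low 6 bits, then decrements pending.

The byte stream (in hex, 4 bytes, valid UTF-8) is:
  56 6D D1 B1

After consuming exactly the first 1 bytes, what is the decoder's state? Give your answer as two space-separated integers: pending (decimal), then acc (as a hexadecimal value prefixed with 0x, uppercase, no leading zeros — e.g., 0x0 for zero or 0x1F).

Answer: 0 0x0

Derivation:
Byte[0]=56: 1-byte. pending=0, acc=0x0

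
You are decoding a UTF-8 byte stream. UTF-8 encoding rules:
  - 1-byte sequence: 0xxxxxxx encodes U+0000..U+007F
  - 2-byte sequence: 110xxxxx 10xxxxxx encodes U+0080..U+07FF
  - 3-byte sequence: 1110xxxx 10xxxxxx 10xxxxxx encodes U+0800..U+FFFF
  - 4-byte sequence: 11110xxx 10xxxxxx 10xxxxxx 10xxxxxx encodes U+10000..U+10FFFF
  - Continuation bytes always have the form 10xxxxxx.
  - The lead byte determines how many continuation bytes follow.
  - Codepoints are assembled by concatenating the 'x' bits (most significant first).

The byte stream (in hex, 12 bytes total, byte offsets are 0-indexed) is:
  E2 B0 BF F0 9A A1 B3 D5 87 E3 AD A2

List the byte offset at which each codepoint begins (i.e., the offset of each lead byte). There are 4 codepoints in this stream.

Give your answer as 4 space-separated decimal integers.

Byte[0]=E2: 3-byte lead, need 2 cont bytes. acc=0x2
Byte[1]=B0: continuation. acc=(acc<<6)|0x30=0xB0
Byte[2]=BF: continuation. acc=(acc<<6)|0x3F=0x2C3F
Completed: cp=U+2C3F (starts at byte 0)
Byte[3]=F0: 4-byte lead, need 3 cont bytes. acc=0x0
Byte[4]=9A: continuation. acc=(acc<<6)|0x1A=0x1A
Byte[5]=A1: continuation. acc=(acc<<6)|0x21=0x6A1
Byte[6]=B3: continuation. acc=(acc<<6)|0x33=0x1A873
Completed: cp=U+1A873 (starts at byte 3)
Byte[7]=D5: 2-byte lead, need 1 cont bytes. acc=0x15
Byte[8]=87: continuation. acc=(acc<<6)|0x07=0x547
Completed: cp=U+0547 (starts at byte 7)
Byte[9]=E3: 3-byte lead, need 2 cont bytes. acc=0x3
Byte[10]=AD: continuation. acc=(acc<<6)|0x2D=0xED
Byte[11]=A2: continuation. acc=(acc<<6)|0x22=0x3B62
Completed: cp=U+3B62 (starts at byte 9)

Answer: 0 3 7 9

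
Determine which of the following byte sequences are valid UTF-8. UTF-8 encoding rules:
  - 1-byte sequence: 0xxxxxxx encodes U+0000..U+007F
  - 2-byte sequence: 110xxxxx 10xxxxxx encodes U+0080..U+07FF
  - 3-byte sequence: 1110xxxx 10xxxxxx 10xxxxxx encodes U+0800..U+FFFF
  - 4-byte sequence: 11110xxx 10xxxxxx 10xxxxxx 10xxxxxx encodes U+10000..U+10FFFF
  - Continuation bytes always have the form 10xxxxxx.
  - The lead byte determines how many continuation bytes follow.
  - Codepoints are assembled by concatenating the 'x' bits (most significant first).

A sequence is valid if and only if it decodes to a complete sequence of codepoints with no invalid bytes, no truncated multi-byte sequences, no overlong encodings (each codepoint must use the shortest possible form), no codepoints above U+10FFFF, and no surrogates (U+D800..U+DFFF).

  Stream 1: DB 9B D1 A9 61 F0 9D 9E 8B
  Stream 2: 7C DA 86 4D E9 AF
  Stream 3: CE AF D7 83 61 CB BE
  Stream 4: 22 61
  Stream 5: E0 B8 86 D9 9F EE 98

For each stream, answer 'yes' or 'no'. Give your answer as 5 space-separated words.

Stream 1: decodes cleanly. VALID
Stream 2: error at byte offset 6. INVALID
Stream 3: decodes cleanly. VALID
Stream 4: decodes cleanly. VALID
Stream 5: error at byte offset 7. INVALID

Answer: yes no yes yes no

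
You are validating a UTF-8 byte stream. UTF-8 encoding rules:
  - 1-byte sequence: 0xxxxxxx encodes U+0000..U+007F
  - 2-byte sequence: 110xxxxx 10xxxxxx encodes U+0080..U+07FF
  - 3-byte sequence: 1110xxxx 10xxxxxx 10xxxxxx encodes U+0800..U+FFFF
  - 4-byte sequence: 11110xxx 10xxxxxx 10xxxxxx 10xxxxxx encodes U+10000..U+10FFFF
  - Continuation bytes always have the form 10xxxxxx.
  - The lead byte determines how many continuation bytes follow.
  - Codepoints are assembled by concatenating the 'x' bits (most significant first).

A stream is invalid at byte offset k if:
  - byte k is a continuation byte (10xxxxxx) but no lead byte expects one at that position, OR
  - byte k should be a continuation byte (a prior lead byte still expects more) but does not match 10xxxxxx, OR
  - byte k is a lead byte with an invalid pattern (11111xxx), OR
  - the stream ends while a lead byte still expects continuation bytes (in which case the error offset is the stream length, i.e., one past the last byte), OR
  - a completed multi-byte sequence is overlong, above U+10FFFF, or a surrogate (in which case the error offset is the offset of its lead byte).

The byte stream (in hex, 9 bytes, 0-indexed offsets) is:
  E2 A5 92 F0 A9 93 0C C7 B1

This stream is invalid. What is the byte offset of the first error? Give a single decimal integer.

Byte[0]=E2: 3-byte lead, need 2 cont bytes. acc=0x2
Byte[1]=A5: continuation. acc=(acc<<6)|0x25=0xA5
Byte[2]=92: continuation. acc=(acc<<6)|0x12=0x2952
Completed: cp=U+2952 (starts at byte 0)
Byte[3]=F0: 4-byte lead, need 3 cont bytes. acc=0x0
Byte[4]=A9: continuation. acc=(acc<<6)|0x29=0x29
Byte[5]=93: continuation. acc=(acc<<6)|0x13=0xA53
Byte[6]=0C: expected 10xxxxxx continuation. INVALID

Answer: 6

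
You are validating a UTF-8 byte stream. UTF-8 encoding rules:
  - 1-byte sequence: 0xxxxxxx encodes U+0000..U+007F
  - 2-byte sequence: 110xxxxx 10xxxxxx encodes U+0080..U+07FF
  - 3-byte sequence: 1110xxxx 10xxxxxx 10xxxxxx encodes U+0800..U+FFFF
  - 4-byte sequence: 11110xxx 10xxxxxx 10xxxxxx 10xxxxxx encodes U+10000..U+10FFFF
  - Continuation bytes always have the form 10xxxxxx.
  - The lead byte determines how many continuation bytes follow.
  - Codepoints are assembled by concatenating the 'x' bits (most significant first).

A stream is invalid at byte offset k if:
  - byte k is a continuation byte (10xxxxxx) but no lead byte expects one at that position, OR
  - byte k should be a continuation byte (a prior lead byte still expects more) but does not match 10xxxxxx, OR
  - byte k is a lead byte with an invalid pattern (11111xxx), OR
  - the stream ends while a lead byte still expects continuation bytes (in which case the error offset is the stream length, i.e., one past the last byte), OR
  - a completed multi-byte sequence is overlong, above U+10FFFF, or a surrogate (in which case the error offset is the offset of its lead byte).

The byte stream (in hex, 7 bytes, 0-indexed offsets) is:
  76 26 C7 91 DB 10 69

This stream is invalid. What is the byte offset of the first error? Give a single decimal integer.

Answer: 5

Derivation:
Byte[0]=76: 1-byte ASCII. cp=U+0076
Byte[1]=26: 1-byte ASCII. cp=U+0026
Byte[2]=C7: 2-byte lead, need 1 cont bytes. acc=0x7
Byte[3]=91: continuation. acc=(acc<<6)|0x11=0x1D1
Completed: cp=U+01D1 (starts at byte 2)
Byte[4]=DB: 2-byte lead, need 1 cont bytes. acc=0x1B
Byte[5]=10: expected 10xxxxxx continuation. INVALID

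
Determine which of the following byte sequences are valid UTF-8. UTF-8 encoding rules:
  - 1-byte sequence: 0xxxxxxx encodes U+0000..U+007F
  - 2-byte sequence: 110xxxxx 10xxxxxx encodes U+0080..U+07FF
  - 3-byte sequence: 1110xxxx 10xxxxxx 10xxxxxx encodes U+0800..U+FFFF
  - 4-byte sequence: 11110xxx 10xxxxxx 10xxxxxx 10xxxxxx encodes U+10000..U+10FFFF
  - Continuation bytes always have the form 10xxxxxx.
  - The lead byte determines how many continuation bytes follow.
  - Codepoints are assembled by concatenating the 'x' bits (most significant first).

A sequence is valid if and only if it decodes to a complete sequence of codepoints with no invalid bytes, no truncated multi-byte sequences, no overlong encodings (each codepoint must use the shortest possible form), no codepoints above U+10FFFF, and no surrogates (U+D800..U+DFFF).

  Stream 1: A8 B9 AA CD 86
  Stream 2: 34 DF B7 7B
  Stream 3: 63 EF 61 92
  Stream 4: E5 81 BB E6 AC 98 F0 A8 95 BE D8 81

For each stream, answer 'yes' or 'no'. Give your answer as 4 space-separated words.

Answer: no yes no yes

Derivation:
Stream 1: error at byte offset 0. INVALID
Stream 2: decodes cleanly. VALID
Stream 3: error at byte offset 2. INVALID
Stream 4: decodes cleanly. VALID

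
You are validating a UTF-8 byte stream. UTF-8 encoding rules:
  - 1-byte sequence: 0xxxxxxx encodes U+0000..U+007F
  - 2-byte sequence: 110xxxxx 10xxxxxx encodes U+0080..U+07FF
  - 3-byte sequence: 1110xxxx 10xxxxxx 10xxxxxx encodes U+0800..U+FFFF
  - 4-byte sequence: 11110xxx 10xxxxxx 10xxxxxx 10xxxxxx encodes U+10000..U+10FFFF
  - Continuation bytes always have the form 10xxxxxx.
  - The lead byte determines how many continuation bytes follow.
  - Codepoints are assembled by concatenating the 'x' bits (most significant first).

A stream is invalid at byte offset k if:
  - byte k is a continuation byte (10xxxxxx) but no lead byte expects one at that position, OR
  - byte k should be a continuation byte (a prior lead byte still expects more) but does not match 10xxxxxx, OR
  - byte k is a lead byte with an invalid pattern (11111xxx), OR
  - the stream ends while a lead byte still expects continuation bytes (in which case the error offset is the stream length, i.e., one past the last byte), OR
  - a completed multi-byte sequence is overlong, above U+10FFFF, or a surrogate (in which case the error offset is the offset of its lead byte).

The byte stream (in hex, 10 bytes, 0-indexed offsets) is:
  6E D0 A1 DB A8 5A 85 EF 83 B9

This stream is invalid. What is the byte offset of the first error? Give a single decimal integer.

Byte[0]=6E: 1-byte ASCII. cp=U+006E
Byte[1]=D0: 2-byte lead, need 1 cont bytes. acc=0x10
Byte[2]=A1: continuation. acc=(acc<<6)|0x21=0x421
Completed: cp=U+0421 (starts at byte 1)
Byte[3]=DB: 2-byte lead, need 1 cont bytes. acc=0x1B
Byte[4]=A8: continuation. acc=(acc<<6)|0x28=0x6E8
Completed: cp=U+06E8 (starts at byte 3)
Byte[5]=5A: 1-byte ASCII. cp=U+005A
Byte[6]=85: INVALID lead byte (not 0xxx/110x/1110/11110)

Answer: 6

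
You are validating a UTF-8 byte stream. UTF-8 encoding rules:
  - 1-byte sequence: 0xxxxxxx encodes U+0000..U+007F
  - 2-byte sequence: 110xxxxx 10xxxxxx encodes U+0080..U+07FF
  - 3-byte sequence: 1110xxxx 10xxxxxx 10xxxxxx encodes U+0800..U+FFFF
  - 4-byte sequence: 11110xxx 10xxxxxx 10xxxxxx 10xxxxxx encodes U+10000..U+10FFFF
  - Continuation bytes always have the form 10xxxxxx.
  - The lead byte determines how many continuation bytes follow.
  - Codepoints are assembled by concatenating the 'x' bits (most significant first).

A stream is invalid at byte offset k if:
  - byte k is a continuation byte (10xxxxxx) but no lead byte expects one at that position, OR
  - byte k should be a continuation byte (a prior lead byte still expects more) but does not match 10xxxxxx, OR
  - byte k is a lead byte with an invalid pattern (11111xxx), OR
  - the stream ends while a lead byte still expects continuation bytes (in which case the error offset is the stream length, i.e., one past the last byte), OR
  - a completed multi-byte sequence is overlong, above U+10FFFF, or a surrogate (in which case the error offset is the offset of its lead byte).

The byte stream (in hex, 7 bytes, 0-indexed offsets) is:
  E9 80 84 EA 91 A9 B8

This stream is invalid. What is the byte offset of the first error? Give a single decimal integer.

Answer: 6

Derivation:
Byte[0]=E9: 3-byte lead, need 2 cont bytes. acc=0x9
Byte[1]=80: continuation. acc=(acc<<6)|0x00=0x240
Byte[2]=84: continuation. acc=(acc<<6)|0x04=0x9004
Completed: cp=U+9004 (starts at byte 0)
Byte[3]=EA: 3-byte lead, need 2 cont bytes. acc=0xA
Byte[4]=91: continuation. acc=(acc<<6)|0x11=0x291
Byte[5]=A9: continuation. acc=(acc<<6)|0x29=0xA469
Completed: cp=U+A469 (starts at byte 3)
Byte[6]=B8: INVALID lead byte (not 0xxx/110x/1110/11110)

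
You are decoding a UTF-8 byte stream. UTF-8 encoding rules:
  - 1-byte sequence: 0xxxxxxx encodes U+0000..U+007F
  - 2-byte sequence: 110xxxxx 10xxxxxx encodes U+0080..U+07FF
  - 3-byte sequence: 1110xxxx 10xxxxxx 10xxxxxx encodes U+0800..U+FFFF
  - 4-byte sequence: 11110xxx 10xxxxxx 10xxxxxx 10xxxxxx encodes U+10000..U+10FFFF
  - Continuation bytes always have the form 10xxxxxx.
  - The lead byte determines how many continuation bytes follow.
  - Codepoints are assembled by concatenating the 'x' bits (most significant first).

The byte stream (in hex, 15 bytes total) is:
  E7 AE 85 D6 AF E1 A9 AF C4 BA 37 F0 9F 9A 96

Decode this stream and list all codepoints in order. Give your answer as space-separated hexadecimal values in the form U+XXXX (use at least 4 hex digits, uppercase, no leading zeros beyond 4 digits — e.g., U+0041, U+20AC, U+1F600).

Answer: U+7B85 U+05AF U+1A6F U+013A U+0037 U+1F696

Derivation:
Byte[0]=E7: 3-byte lead, need 2 cont bytes. acc=0x7
Byte[1]=AE: continuation. acc=(acc<<6)|0x2E=0x1EE
Byte[2]=85: continuation. acc=(acc<<6)|0x05=0x7B85
Completed: cp=U+7B85 (starts at byte 0)
Byte[3]=D6: 2-byte lead, need 1 cont bytes. acc=0x16
Byte[4]=AF: continuation. acc=(acc<<6)|0x2F=0x5AF
Completed: cp=U+05AF (starts at byte 3)
Byte[5]=E1: 3-byte lead, need 2 cont bytes. acc=0x1
Byte[6]=A9: continuation. acc=(acc<<6)|0x29=0x69
Byte[7]=AF: continuation. acc=(acc<<6)|0x2F=0x1A6F
Completed: cp=U+1A6F (starts at byte 5)
Byte[8]=C4: 2-byte lead, need 1 cont bytes. acc=0x4
Byte[9]=BA: continuation. acc=(acc<<6)|0x3A=0x13A
Completed: cp=U+013A (starts at byte 8)
Byte[10]=37: 1-byte ASCII. cp=U+0037
Byte[11]=F0: 4-byte lead, need 3 cont bytes. acc=0x0
Byte[12]=9F: continuation. acc=(acc<<6)|0x1F=0x1F
Byte[13]=9A: continuation. acc=(acc<<6)|0x1A=0x7DA
Byte[14]=96: continuation. acc=(acc<<6)|0x16=0x1F696
Completed: cp=U+1F696 (starts at byte 11)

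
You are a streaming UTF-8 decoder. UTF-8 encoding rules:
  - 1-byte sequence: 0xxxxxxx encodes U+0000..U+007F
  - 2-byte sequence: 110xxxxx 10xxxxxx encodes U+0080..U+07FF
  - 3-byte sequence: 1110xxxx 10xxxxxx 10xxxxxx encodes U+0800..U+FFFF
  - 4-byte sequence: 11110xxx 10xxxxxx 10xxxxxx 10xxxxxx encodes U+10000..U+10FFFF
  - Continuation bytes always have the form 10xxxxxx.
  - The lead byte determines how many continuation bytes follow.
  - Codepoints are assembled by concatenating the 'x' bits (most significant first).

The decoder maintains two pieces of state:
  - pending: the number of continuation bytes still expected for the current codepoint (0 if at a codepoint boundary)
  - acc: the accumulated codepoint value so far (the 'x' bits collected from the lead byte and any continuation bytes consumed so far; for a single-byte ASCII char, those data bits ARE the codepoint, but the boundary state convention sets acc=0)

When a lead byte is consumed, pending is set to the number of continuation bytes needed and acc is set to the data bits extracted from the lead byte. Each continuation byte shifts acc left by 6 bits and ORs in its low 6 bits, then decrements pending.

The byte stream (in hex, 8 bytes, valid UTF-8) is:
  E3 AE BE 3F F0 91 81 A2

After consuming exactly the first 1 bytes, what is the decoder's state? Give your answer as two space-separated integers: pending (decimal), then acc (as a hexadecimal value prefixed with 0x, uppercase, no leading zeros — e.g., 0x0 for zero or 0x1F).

Byte[0]=E3: 3-byte lead. pending=2, acc=0x3

Answer: 2 0x3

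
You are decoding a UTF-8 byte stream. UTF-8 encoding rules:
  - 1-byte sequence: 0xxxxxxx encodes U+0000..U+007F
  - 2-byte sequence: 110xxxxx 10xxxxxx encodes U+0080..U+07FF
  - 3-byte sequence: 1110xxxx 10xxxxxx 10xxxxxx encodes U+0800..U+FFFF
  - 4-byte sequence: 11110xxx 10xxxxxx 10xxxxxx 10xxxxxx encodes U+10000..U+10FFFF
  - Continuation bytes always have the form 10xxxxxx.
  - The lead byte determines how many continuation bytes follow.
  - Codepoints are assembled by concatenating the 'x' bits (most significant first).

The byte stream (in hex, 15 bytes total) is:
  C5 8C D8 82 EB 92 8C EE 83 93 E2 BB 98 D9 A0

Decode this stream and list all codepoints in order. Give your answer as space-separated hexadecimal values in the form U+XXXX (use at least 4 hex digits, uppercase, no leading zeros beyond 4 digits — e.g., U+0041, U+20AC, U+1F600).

Byte[0]=C5: 2-byte lead, need 1 cont bytes. acc=0x5
Byte[1]=8C: continuation. acc=(acc<<6)|0x0C=0x14C
Completed: cp=U+014C (starts at byte 0)
Byte[2]=D8: 2-byte lead, need 1 cont bytes. acc=0x18
Byte[3]=82: continuation. acc=(acc<<6)|0x02=0x602
Completed: cp=U+0602 (starts at byte 2)
Byte[4]=EB: 3-byte lead, need 2 cont bytes. acc=0xB
Byte[5]=92: continuation. acc=(acc<<6)|0x12=0x2D2
Byte[6]=8C: continuation. acc=(acc<<6)|0x0C=0xB48C
Completed: cp=U+B48C (starts at byte 4)
Byte[7]=EE: 3-byte lead, need 2 cont bytes. acc=0xE
Byte[8]=83: continuation. acc=(acc<<6)|0x03=0x383
Byte[9]=93: continuation. acc=(acc<<6)|0x13=0xE0D3
Completed: cp=U+E0D3 (starts at byte 7)
Byte[10]=E2: 3-byte lead, need 2 cont bytes. acc=0x2
Byte[11]=BB: continuation. acc=(acc<<6)|0x3B=0xBB
Byte[12]=98: continuation. acc=(acc<<6)|0x18=0x2ED8
Completed: cp=U+2ED8 (starts at byte 10)
Byte[13]=D9: 2-byte lead, need 1 cont bytes. acc=0x19
Byte[14]=A0: continuation. acc=(acc<<6)|0x20=0x660
Completed: cp=U+0660 (starts at byte 13)

Answer: U+014C U+0602 U+B48C U+E0D3 U+2ED8 U+0660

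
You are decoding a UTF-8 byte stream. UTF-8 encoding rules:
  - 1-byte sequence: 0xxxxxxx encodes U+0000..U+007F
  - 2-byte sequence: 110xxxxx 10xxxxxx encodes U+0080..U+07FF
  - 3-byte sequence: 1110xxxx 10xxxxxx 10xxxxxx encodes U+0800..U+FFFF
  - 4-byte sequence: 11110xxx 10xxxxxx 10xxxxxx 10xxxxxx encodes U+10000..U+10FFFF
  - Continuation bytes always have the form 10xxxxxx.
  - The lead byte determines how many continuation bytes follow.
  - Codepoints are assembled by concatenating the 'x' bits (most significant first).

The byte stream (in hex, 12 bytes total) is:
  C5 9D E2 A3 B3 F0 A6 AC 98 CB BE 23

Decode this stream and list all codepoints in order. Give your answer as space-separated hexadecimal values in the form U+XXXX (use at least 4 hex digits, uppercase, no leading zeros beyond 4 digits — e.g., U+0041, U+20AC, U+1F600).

Answer: U+015D U+28F3 U+26B18 U+02FE U+0023

Derivation:
Byte[0]=C5: 2-byte lead, need 1 cont bytes. acc=0x5
Byte[1]=9D: continuation. acc=(acc<<6)|0x1D=0x15D
Completed: cp=U+015D (starts at byte 0)
Byte[2]=E2: 3-byte lead, need 2 cont bytes. acc=0x2
Byte[3]=A3: continuation. acc=(acc<<6)|0x23=0xA3
Byte[4]=B3: continuation. acc=(acc<<6)|0x33=0x28F3
Completed: cp=U+28F3 (starts at byte 2)
Byte[5]=F0: 4-byte lead, need 3 cont bytes. acc=0x0
Byte[6]=A6: continuation. acc=(acc<<6)|0x26=0x26
Byte[7]=AC: continuation. acc=(acc<<6)|0x2C=0x9AC
Byte[8]=98: continuation. acc=(acc<<6)|0x18=0x26B18
Completed: cp=U+26B18 (starts at byte 5)
Byte[9]=CB: 2-byte lead, need 1 cont bytes. acc=0xB
Byte[10]=BE: continuation. acc=(acc<<6)|0x3E=0x2FE
Completed: cp=U+02FE (starts at byte 9)
Byte[11]=23: 1-byte ASCII. cp=U+0023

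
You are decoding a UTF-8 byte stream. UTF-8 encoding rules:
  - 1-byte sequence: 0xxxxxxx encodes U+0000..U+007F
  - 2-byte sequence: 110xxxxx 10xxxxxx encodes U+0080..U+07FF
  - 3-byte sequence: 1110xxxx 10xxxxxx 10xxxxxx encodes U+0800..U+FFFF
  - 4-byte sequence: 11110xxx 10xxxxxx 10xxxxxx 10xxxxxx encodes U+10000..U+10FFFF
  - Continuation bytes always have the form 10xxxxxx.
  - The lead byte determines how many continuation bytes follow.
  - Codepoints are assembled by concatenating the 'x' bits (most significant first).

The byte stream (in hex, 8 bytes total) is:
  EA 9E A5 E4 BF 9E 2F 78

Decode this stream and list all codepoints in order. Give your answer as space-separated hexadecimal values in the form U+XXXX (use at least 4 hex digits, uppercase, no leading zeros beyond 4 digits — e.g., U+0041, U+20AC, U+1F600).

Byte[0]=EA: 3-byte lead, need 2 cont bytes. acc=0xA
Byte[1]=9E: continuation. acc=(acc<<6)|0x1E=0x29E
Byte[2]=A5: continuation. acc=(acc<<6)|0x25=0xA7A5
Completed: cp=U+A7A5 (starts at byte 0)
Byte[3]=E4: 3-byte lead, need 2 cont bytes. acc=0x4
Byte[4]=BF: continuation. acc=(acc<<6)|0x3F=0x13F
Byte[5]=9E: continuation. acc=(acc<<6)|0x1E=0x4FDE
Completed: cp=U+4FDE (starts at byte 3)
Byte[6]=2F: 1-byte ASCII. cp=U+002F
Byte[7]=78: 1-byte ASCII. cp=U+0078

Answer: U+A7A5 U+4FDE U+002F U+0078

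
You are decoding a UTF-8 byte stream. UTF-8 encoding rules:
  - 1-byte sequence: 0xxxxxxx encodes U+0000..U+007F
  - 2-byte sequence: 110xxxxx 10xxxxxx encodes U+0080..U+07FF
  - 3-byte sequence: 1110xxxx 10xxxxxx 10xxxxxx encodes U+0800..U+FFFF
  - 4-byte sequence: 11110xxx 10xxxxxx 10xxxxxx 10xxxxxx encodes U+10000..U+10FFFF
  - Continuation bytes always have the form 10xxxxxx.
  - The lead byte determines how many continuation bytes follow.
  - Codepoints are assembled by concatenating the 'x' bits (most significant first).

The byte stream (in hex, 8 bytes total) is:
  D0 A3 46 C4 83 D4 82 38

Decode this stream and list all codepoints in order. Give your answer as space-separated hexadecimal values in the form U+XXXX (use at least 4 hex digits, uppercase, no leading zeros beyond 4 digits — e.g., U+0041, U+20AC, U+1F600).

Byte[0]=D0: 2-byte lead, need 1 cont bytes. acc=0x10
Byte[1]=A3: continuation. acc=(acc<<6)|0x23=0x423
Completed: cp=U+0423 (starts at byte 0)
Byte[2]=46: 1-byte ASCII. cp=U+0046
Byte[3]=C4: 2-byte lead, need 1 cont bytes. acc=0x4
Byte[4]=83: continuation. acc=(acc<<6)|0x03=0x103
Completed: cp=U+0103 (starts at byte 3)
Byte[5]=D4: 2-byte lead, need 1 cont bytes. acc=0x14
Byte[6]=82: continuation. acc=(acc<<6)|0x02=0x502
Completed: cp=U+0502 (starts at byte 5)
Byte[7]=38: 1-byte ASCII. cp=U+0038

Answer: U+0423 U+0046 U+0103 U+0502 U+0038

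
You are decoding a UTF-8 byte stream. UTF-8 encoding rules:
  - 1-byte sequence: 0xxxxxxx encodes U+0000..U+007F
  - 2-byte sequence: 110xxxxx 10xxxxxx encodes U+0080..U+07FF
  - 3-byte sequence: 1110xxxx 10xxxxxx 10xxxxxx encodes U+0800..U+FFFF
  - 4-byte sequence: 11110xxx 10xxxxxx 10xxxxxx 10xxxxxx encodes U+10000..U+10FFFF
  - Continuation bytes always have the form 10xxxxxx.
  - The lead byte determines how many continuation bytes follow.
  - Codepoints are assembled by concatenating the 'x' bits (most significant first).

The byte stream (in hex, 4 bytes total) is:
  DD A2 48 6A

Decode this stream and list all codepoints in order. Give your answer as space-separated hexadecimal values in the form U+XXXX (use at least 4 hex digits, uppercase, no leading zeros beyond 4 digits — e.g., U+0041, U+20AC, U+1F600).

Answer: U+0762 U+0048 U+006A

Derivation:
Byte[0]=DD: 2-byte lead, need 1 cont bytes. acc=0x1D
Byte[1]=A2: continuation. acc=(acc<<6)|0x22=0x762
Completed: cp=U+0762 (starts at byte 0)
Byte[2]=48: 1-byte ASCII. cp=U+0048
Byte[3]=6A: 1-byte ASCII. cp=U+006A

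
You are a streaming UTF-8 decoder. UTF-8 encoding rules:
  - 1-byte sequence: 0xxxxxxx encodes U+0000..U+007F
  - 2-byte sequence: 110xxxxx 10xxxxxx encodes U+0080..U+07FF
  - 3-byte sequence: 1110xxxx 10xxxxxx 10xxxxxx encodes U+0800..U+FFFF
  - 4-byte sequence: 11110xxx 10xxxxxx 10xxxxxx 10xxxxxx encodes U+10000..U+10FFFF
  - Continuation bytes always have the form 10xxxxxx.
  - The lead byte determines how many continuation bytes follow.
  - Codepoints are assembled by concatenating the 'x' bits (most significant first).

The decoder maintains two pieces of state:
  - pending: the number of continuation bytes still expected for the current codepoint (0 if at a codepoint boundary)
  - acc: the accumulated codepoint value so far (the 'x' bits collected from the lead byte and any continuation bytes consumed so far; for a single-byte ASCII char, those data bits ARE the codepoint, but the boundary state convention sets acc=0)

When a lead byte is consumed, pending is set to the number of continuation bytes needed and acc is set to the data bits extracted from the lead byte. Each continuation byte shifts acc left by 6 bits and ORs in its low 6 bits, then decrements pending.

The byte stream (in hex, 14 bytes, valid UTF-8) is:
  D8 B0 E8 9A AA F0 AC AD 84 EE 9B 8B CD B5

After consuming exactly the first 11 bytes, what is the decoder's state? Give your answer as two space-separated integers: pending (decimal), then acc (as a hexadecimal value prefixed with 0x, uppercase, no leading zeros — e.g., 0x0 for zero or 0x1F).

Byte[0]=D8: 2-byte lead. pending=1, acc=0x18
Byte[1]=B0: continuation. acc=(acc<<6)|0x30=0x630, pending=0
Byte[2]=E8: 3-byte lead. pending=2, acc=0x8
Byte[3]=9A: continuation. acc=(acc<<6)|0x1A=0x21A, pending=1
Byte[4]=AA: continuation. acc=(acc<<6)|0x2A=0x86AA, pending=0
Byte[5]=F0: 4-byte lead. pending=3, acc=0x0
Byte[6]=AC: continuation. acc=(acc<<6)|0x2C=0x2C, pending=2
Byte[7]=AD: continuation. acc=(acc<<6)|0x2D=0xB2D, pending=1
Byte[8]=84: continuation. acc=(acc<<6)|0x04=0x2CB44, pending=0
Byte[9]=EE: 3-byte lead. pending=2, acc=0xE
Byte[10]=9B: continuation. acc=(acc<<6)|0x1B=0x39B, pending=1

Answer: 1 0x39B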